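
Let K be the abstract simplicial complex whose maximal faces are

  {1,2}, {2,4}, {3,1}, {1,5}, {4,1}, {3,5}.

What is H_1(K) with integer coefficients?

H_1 ≅ Z^2.

We work with the vertex ordering 1 < 2 < 3 < 4 < 5. The simplices of K, each written with vertices in increasing order, are:

  0-simplices (5): [1], [2], [3], [4], [5]
  1-simplices (6): [1,2], [1,3], [1,4], [1,5], [2,4], [3,5]

Hence C_0 ≅ Z^5, C_1 ≅ Z^6.

Boundary ∂_1: C_1 → C_0 maps an edge to its endpoints' difference, ∂[p,q] = q − p.
As a 5×6 matrix over Z this has rank 4, with invariant factors (1,1,1,1).

Reading off H_k = ker ∂_k / im ∂_{k+1}:

  H_1: rank ker ∂_1 − rank ∂_2 = (6 − 4) − 0 = 2, and there is no ∂_2, so H_1 ≅ Z^2.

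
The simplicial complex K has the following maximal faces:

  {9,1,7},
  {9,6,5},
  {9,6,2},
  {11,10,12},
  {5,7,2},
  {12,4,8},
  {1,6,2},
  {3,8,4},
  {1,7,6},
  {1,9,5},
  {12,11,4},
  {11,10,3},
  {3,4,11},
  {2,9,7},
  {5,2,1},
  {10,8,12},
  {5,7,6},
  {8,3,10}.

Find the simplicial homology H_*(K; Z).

K has 12 vertices, 27 edges, 18 triangles.
rank ∂_0 = 0, rank ∂_1 = 10 ⇒ b_0 = 12 − 0 − 10 = 2; all invariant factors of ∂_1 are 1 so no torsion. So H_0 = Z^2.
rank ∂_1 = 10, rank ∂_2 = 17 ⇒ b_1 = 27 − 10 − 17 = 0; ∂_2 has invariant factor(s) [2] giving torsion. So H_1 = Z/2Z.
rank ∂_2 = 17, rank ∂_3 = 0 ⇒ b_2 = 18 − 17 − 0 = 1. So H_2 = Z.

H_0 ≅ Z^2,  H_1 ≅ Z/2Z,  H_2 ≅ Z.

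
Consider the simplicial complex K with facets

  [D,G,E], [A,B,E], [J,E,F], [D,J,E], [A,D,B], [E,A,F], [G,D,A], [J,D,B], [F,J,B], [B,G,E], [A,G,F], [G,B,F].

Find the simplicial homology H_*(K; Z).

K has 7 vertices, 18 edges, 12 triangles.
rank ∂_0 = 0, rank ∂_1 = 6 ⇒ b_0 = 7 − 0 − 6 = 1; all invariant factors of ∂_1 are 1 so no torsion. So H_0 = Z.
rank ∂_1 = 6, rank ∂_2 = 12 ⇒ b_1 = 18 − 6 − 12 = 0; ∂_2 has invariant factor(s) [2] giving torsion. So H_1 = Z/2.
rank ∂_2 = 12, rank ∂_3 = 0 ⇒ b_2 = 12 − 12 − 0 = 0. So H_2 = 0.

H_0 = Z,  H_1 = Z/2,  H_2 = 0.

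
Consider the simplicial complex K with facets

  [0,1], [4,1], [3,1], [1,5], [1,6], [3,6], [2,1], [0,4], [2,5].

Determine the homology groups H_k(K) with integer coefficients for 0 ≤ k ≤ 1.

H_0 = Z,  H_1 = Z^3.

We work with the vertex ordering 0 < 1 < 2 < 3 < 4 < 5 < 6. The simplices of K, each written with vertices in increasing order, are:

  0-simplices (7): [0], [1], [2], [3], [4], [5], [6]
  1-simplices (9): [0,1], [0,4], [1,2], [1,3], [1,4], [1,5], [1,6], [2,5], [3,6]

giving chain groups C_0 ≅ Z^7, C_1 ≅ Z^9.

∂_1: C_1 → C_0 sends each edge [p,q] (with p < q) to q − p. For instance
  ∂[1,5] = [5] − [1].
As a 7×9 matrix over Z this has rank 6, with invariant factors (1,1,1,1,1,1).

Reading off H_k = ker ∂_k / im ∂_{k+1}:

  H_0: rank C_0 − rank ∂_1 = 7 − 6 = 1, and the invariant factors of ∂_1 are all 1, so H_0 = Z.
  H_1: rank ker ∂_1 − rank ∂_2 = (9 − 6) − 0 = 3, and there is no ∂_2, so H_1 = Z^3.

As a check, the Euler characteristic is 7 − 9 = -2, which agrees with 1 − 3 = -2.
(K is a triangulation of a wedge of 3 circles.)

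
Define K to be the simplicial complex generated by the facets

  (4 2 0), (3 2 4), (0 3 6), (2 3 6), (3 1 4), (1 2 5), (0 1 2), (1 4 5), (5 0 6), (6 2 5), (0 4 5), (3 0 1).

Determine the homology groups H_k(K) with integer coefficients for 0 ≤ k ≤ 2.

H_0 = Z,  H_1 = Z/2Z,  H_2 = 0.

We work with the vertex ordering 0 < 1 < 2 < 3 < 4 < 5 < 6. The simplices of K, each written with vertices in increasing order, are:

  0-simplices (7): [0], [1], [2], [3], [4], [5], [6]
  1-simplices (18): [0,1], [0,2], [0,3], [0,4], [0,5], [0,6], [1,2], [1,3], [1,4], [1,5], [2,3], [2,4], [2,5], [2,6], [3,4], [3,6], [4,5], [5,6]
  2-simplices (12): [0,1,2], [0,1,3], [0,2,4], [0,3,6], [0,4,5], [0,5,6], [1,2,5], [1,3,4], [1,4,5], [2,3,4], [2,3,6], [2,5,6]

so the chain groups are C_0 ≅ Z^7, C_1 ≅ Z^18, C_2 ≅ Z^12.

∂_1: C_1 → C_0 is given by ∂[p,q] = [q] − [p]. For instance
  ∂[2,3] = [3] − [2].
As a 7×18 matrix over Z this has rank 6, with invariant factors (1,1,1,1,1,1).

The boundary map ∂_2: C_2 → C_1 sends each 2-simplex [p,q,r] to [q,r] − [p,r] + [p,q]. For instance
  ∂[0,1,2] = [1,2] − [0,2] + [0,1],
  ∂[0,3,6] = [3,6] − [0,6] + [0,3].
This gives a 18×12 integer matrix of rank 12; reducing to Smith normal form yields diagonal entries (1,1,1,1,1,1,1,1,1,1,1,2).

Computing H_k = (kernel of ∂_k) / (image of ∂_{k+1}):

  H_0: rank C_0 − rank ∂_1 = 7 − 6 = 1, and the invariant factors of ∂_1 are all 1, so H_0 = Z.
  H_1: rank ker ∂_1 − rank ∂_2 = (18 − 6) − 12 = 0, and ∂_2 has invariant factor 2 > 1, so H_1 = Z/2Z.
  H_2: rank ker ∂_2 − rank ∂_3 = (12 − 12) − 0 = 0, and there is no ∂_3, so H_2 = 0.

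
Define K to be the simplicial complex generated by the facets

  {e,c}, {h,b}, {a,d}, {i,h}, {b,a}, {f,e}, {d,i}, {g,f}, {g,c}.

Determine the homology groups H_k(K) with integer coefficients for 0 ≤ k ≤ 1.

H_0 ≅ Z^2,  H_1 ≅ Z^2.

Take the total order a < b < c < d < e < f < g < h < i on the vertex set. Then K (dimension 1) consists of the simplices:

  0-simplices (9): a, b, c, d, e, f, g, h, i
  1-simplices (9): ab, ad, bh, ce, cg, di, ef, fg, hi

so the chain groups are C_0 ≅ Z^9, C_1 ≅ Z^9.

∂_1: C_1 → C_0 maps an edge to its endpoints' difference, ∂[p,q] = q − p.
The 9×9 boundary matrix has rank 7 and Smith normal form diag(1,1,1,1,1,1,1).

Now H_k = ker ∂_k / im ∂_{k+1}, so:

  H_0: rank C_0 − rank ∂_1 = 9 − 7 = 2, and the invariant factors of ∂_1 are all 1, so H_0 = Z^2.
  H_1: rank ker ∂_1 − rank ∂_2 = (9 − 7) − 0 = 2, and there is no ∂_2, so H_1 = Z^2.

(K is a triangulation of the disjoint union of the circle S^1 and the circle S^1.)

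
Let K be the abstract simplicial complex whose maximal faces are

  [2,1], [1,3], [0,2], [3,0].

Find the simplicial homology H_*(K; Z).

H_0 = Z,  H_1 = Z.

We work with the vertex ordering 0 < 1 < 2 < 3. The simplices of K, each written with vertices in increasing order, are:

  0-simplices (4): [0], [1], [2], [3]
  1-simplices (4): [0,2], [0,3], [1,2], [1,3]

giving chain groups C_0 ≅ Z^4, C_1 ≅ Z^4.

The boundary map ∂_1: C_1 → C_0 maps an edge to its endpoints' difference, ∂[p,q] = q − p.
The 4×4 boundary matrix has rank 3 and Smith normal form diag(1,1,1).

From H_k ≅ ker(∂_k) / im(∂_{k+1}) we obtain:

  H_0: rank C_0 − rank ∂_1 = 4 − 3 = 1, and the invariant factors of ∂_1 are all 1, so H_0 = Z.
  H_1: rank ker ∂_1 − rank ∂_2 = (4 − 3) − 0 = 1, and there is no ∂_2, so H_1 = Z.

As a check, the Euler characteristic is 4 − 4 = 0, which agrees with 1 − 1 = 0.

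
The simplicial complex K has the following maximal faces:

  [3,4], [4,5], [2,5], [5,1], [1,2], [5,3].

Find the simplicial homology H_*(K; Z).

H_0 = Z,  H_1 = Z^2.

K has 5 vertices, 6 edges.
rank ∂_0 = 0, rank ∂_1 = 4 ⇒ b_0 = 5 − 0 − 4 = 1; all invariant factors of ∂_1 are 1 so no torsion. So H_0 ≅ Z.
rank ∂_1 = 4, rank ∂_2 = 0 ⇒ b_1 = 6 − 4 − 0 = 2. So H_1 ≅ Z^2.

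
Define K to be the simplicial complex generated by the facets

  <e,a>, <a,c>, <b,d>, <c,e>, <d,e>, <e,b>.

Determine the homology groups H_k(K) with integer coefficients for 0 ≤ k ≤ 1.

H_0 ≅ Z,  H_1 ≅ Z^2.

K has 5 vertices, 6 edges.
rank ∂_0 = 0, rank ∂_1 = 4 ⇒ b_0 = 5 − 0 − 4 = 1; all invariant factors of ∂_1 are 1 so no torsion. So H_0 ≅ Z.
rank ∂_1 = 4, rank ∂_2 = 0 ⇒ b_1 = 6 − 4 − 0 = 2. So H_1 ≅ Z^2.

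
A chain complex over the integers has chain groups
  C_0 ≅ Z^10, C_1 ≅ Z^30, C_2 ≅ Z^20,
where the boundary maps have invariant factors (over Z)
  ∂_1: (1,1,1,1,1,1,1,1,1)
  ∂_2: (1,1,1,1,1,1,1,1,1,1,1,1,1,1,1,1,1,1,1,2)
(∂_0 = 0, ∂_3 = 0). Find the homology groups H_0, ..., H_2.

H_0: b_0 = 10 − 0 − 9 = 1; torsion from ∂_1 factors > 1: none. So H_0 = Z.
H_1: b_1 = 30 − 9 − 20 = 1; torsion from ∂_2 factors > 1: [2]. So H_1 = Z ⊕ Z/2.
H_2: b_2 = 20 − 20 − 0 = 0; torsion from ∂_3 factors > 1: none. So H_2 = 0.

H_0 = Z,  H_1 = Z ⊕ Z/2,  H_2 = 0.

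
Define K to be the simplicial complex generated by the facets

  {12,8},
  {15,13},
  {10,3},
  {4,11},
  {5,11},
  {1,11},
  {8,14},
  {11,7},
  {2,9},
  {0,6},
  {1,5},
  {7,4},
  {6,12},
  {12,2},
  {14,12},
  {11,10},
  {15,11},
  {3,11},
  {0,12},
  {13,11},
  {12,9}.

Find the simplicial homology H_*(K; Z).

H_0 = Z^2,  H_1 = Z^7.

K has 16 vertices, 21 edges.
rank ∂_0 = 0, rank ∂_1 = 14 ⇒ b_0 = 16 − 0 − 14 = 2; all invariant factors of ∂_1 are 1 so no torsion. So H_0 = Z^2.
rank ∂_1 = 14, rank ∂_2 = 0 ⇒ b_1 = 21 − 14 − 0 = 7. So H_1 = Z^7.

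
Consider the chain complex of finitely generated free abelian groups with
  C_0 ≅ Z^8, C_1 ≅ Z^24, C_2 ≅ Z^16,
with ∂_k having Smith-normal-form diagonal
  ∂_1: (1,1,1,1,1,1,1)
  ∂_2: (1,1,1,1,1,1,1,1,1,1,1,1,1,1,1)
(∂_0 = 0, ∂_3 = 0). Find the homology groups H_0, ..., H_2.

H_0: b_0 = 8 − 0 − 7 = 1; torsion from ∂_1 factors > 1: none. So H_0 = Z.
H_1: b_1 = 24 − 7 − 15 = 2; torsion from ∂_2 factors > 1: none. So H_1 = Z^2.
H_2: b_2 = 16 − 15 − 0 = 1; torsion from ∂_3 factors > 1: none. So H_2 = Z.

H_0 = Z,  H_1 = Z^2,  H_2 = Z.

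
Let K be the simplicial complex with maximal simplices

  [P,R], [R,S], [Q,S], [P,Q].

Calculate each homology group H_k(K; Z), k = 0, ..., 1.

Take the total order P < Q < R < S on the vertex set. Then K (dimension 1) consists of the simplices:

  0-simplices (4): P, Q, R, S
  1-simplices (4): PQ, PR, QS, RS

giving chain groups C_0 ≅ Z^4, C_1 ≅ Z^4.

∂_1: C_1 → C_0 sends each edge [p,q] (with p < q) to q − p. For instance
  ∂PR = R − P.
The 4×4 boundary matrix has rank 3 and Smith normal form diag(1,1,1).

Computing H_k = (kernel of ∂_k) / (image of ∂_{k+1}):

  H_0: rank C_0 − rank ∂_1 = 4 − 3 = 1, and the invariant factors of ∂_1 are all 1, so H_0 ≅ Z.
  H_1: rank ker ∂_1 − rank ∂_2 = (4 − 3) − 0 = 1, and there is no ∂_2, so H_1 ≅ Z.

H_0 ≅ Z,  H_1 ≅ Z.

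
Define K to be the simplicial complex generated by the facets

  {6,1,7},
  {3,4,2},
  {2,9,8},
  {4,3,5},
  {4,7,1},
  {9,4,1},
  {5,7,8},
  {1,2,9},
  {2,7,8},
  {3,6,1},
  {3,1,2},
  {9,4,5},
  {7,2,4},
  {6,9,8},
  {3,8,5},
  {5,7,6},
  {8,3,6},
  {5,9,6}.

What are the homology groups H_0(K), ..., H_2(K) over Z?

Fix the vertex order 1 < 2 < 3 < 4 < 5 < 6 < 7 < 8 < 9 and write every simplex with vertices in increasing order. Then dim K = 2 and the simplices of K are:

  0-simplices (9): [1], [2], [3], [4], [5], [6], [7], [8], [9]
  1-simplices (27): (27 of them)
  2-simplices (18): [1,2,3], [1,2,9], [1,3,6], [1,4,7], [1,4,9], [1,6,7], [2,3,4], [2,4,7], [2,7,8], [2,8,9], [3,4,5], [3,5,8], [3,6,8], [4,5,9], [5,6,7], [5,6,9], [5,7,8], [6,8,9]

Hence C_0 ≅ Z^9, C_1 ≅ Z^27, C_2 ≅ Z^18.

∂_1: C_1 → C_0 maps an edge to its endpoints' difference, ∂[p,q] = q − p. For instance
  ∂[6,9] = [9] − [6].
The resulting 9×27 matrix has rank 8, and its Smith normal form has invariant factors (1,1,1,1,1,1,1,1).

The boundary map ∂_2: C_2 → C_1 maps a triangle to the signed sum of its edges. For instance
  ∂[1,3,6] = [3,6] − [1,6] + [1,3],
  ∂[3,4,5] = [4,5] − [3,5] + [3,4].
The resulting 27×18 matrix has rank 18, and its Smith normal form has invariant factors (1,1,1,1,1,1,1,1,1,1,1,1,1,1,1,1,1,2).

Computing H_k = (kernel of ∂_k) / (image of ∂_{k+1}):

  H_0: rank C_0 − rank ∂_1 = 9 − 8 = 1, and the invariant factors of ∂_1 are all 1, so H_0 ≅ Z.
  H_1: rank ker ∂_1 − rank ∂_2 = (27 − 8) − 18 = 1, and ∂_2 has invariant factor 2 > 1, so H_1 ≅ Z × Z/2.
  H_2: rank ker ∂_2 − rank ∂_3 = (18 − 18) − 0 = 0, and there is no ∂_3, so H_2 ≅ 0.

(K is a triangulation of the Klein bottle.)

H_0 ≅ Z,  H_1 ≅ Z × Z/2,  H_2 = 0.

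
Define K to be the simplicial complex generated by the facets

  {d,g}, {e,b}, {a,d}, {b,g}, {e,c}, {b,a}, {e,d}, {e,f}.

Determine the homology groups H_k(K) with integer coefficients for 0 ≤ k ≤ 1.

Fix the vertex order a < b < c < d < e < f < g and write every simplex with vertices in increasing order. Then dim K = 1 and the simplices of K are:

  0-simplices (7): a, b, c, d, e, f, g
  1-simplices (8): ab, ad, be, bg, ce, de, dg, ef

Hence C_0 ≅ Z^7, C_1 ≅ Z^8.

∂_1: C_1 → C_0 is given by ∂[p,q] = [q] − [p].
As a 7×8 matrix over Z this has rank 6, with invariant factors (1,1,1,1,1,1).

From H_k ≅ ker(∂_k) / im(∂_{k+1}) we obtain:

  H_0: rank C_0 − rank ∂_1 = 7 − 6 = 1, and the invariant factors of ∂_1 are all 1, so H_0 ≅ Z.
  H_1: rank ker ∂_1 − rank ∂_2 = (8 − 6) − 0 = 2, and there is no ∂_2, so H_1 ≅ Z^2.

H_0 ≅ Z,  H_1 ≅ Z^2.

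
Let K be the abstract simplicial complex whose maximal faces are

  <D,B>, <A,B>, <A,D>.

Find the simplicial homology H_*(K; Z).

K has 3 vertices, 3 edges.
rank ∂_0 = 0, rank ∂_1 = 2 ⇒ b_0 = 3 − 0 − 2 = 1; all invariant factors of ∂_1 are 1 so no torsion. So H_0 = Z.
rank ∂_1 = 2, rank ∂_2 = 0 ⇒ b_1 = 3 − 2 − 0 = 1. So H_1 = Z.

H_0 ≅ Z,  H_1 ≅ Z.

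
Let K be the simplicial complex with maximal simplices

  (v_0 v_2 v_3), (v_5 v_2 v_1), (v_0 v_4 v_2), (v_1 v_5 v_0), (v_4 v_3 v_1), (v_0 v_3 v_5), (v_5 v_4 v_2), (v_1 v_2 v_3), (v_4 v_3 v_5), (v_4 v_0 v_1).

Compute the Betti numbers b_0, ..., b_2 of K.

K has 6 vertices, 15 edges, 10 triangles.
rank ∂_0 = 0, rank ∂_1 = 5 ⇒ b_0 = 6 − 0 − 5 = 1; all invariant factors of ∂_1 are 1 so no torsion. So H_0 = Z.
rank ∂_1 = 5, rank ∂_2 = 10 ⇒ b_1 = 15 − 5 − 10 = 0; ∂_2 has invariant factor(s) [2] giving torsion. So H_1 = Z/2.
rank ∂_2 = 10, rank ∂_3 = 0 ⇒ b_2 = 10 − 10 − 0 = 0. So H_2 = 0.

b_0 = 1, b_1 = 0, b_2 = 0.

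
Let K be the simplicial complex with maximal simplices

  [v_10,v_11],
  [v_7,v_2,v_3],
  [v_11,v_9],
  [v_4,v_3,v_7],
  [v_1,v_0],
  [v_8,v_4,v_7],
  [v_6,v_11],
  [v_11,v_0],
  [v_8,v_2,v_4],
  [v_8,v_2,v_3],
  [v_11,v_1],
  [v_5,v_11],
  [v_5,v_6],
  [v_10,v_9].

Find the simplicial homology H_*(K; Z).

H_0 ≅ Z^2,  H_1 ≅ Z^4,  H_2 = 0.

Order the vertices as v_0 < v_1 < v_2 < v_3 < v_4 < v_5 < v_6 < v_7 < v_8 < v_9 < v_10 < v_11. Listing each simplex with vertices in this order, K has dimension 2 with simplices:

  0-simplices (12): [v_0], [v_1], [v_2], [v_3], [v_4], [v_5], [v_6], [v_7], [v_8], [v_9], [v_10], [v_11]
  1-simplices (19): (19 of them)
  2-simplices (5): [v_2,v_3,v_7], [v_2,v_3,v_8], [v_2,v_4,v_8], [v_3,v_4,v_7], [v_4,v_7,v_8]

so the chain groups are C_0 ≅ Z^12, C_1 ≅ Z^19, C_2 ≅ Z^5.

∂_1: C_1 → C_0 maps an edge to its endpoints' difference, ∂[p,q] = q − p.
This gives a 12×19 integer matrix of rank 10; reducing to Smith normal form yields diagonal entries (1,1,1,1,1,1,1,1,1,1).

The boundary map ∂_2: C_2 → C_1 maps a triangle to the signed sum of its edges. For instance
  ∂[v_2,v_4,v_8] = [v_4,v_8] − [v_2,v_8] + [v_2,v_4],
  ∂[v_2,v_3,v_7] = [v_3,v_7] − [v_2,v_7] + [v_2,v_3].
The 19×5 boundary matrix has rank 5 and Smith normal form diag(1,1,1,1,1).

From H_k ≅ ker(∂_k) / im(∂_{k+1}) we obtain:

  H_0: rank C_0 − rank ∂_1 = 12 − 10 = 2, and the invariant factors of ∂_1 are all 1, so H_0 = Z^2.
  H_1: rank ker ∂_1 − rank ∂_2 = (19 − 10) − 5 = 4, and the invariant factors of ∂_2 are all 1, so H_1 = Z^4.
  H_2: rank ker ∂_2 − rank ∂_3 = (5 − 5) − 0 = 0, and there is no ∂_3, so H_2 = 0.

(K is a triangulation of the disjoint union of a wedge of 3 circles and the Möbius band.)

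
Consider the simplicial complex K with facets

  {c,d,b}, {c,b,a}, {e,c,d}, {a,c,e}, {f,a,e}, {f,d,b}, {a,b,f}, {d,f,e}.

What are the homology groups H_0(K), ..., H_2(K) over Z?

Take the total order a < b < c < d < e < f on the vertex set. Then K (dimension 2) consists of the simplices:

  0-simplices (6): a, b, c, d, e, f
  1-simplices (12): ab, ac, ae, af, bc, bd, bf, cd, ce, de, df, ef
  2-simplices (8): abc, abf, ace, aef, bcd, bdf, cde, def

Hence C_0 ≅ Z^6, C_1 ≅ Z^12, C_2 ≅ Z^8.

The boundary map ∂_1: C_1 → C_0 sends each edge [p,q] (with p < q) to q − p. For instance
  ∂ce = e − c.
This gives a 6×12 integer matrix of rank 5; reducing to Smith normal form yields diagonal entries (1,1,1,1,1).

Boundary ∂_2: C_2 → C_1 acts by ∂[p,q,r] = [q,r] − [p,r] + [p,q]. For instance
  ∂bcd = cd − bd + bc,
  ∂abc = bc − ac + ab.
The resulting 12×8 matrix has rank 7, and its Smith normal form has invariant factors (1,1,1,1,1,1,1).

Computing H_k = (kernel of ∂_k) / (image of ∂_{k+1}):

  H_0: rank C_0 − rank ∂_1 = 6 − 5 = 1, and the invariant factors of ∂_1 are all 1, so H_0 = Z.
  H_1: rank ker ∂_1 − rank ∂_2 = (12 − 5) − 7 = 0, and the invariant factors of ∂_2 are all 1, so H_1 = 0.
  H_2: rank ker ∂_2 − rank ∂_3 = (8 − 7) − 0 = 1, and there is no ∂_3, so H_2 = Z.

(K is a triangulation of the 2-sphere S^2.)

H_0 = Z,  H_1 = 0,  H_2 = Z.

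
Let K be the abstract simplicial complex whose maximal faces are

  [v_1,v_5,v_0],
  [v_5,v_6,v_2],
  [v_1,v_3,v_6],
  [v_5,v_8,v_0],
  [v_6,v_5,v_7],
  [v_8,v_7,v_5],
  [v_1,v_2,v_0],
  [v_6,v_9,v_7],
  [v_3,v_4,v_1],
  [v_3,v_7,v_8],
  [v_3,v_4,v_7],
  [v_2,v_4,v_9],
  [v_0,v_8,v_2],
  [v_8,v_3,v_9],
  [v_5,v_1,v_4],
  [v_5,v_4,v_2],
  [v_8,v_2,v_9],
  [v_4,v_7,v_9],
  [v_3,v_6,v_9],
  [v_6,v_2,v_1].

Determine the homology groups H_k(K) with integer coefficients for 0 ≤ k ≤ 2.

H_0 ≅ Z,  H_1 ≅ Z × Z/2,  H_2 = 0.

We work with the vertex ordering v_0 < v_1 < v_2 < v_3 < v_4 < v_5 < v_6 < v_7 < v_8 < v_9. The simplices of K, each written with vertices in increasing order, are:

  0-simplices (10): [v_0], [v_1], [v_2], [v_3], [v_4], [v_5], [v_6], [v_7], [v_8], [v_9]
  1-simplices (30): (30 of them)
  2-simplices (20): (20 of them)

Hence C_0 ≅ Z^10, C_1 ≅ Z^30, C_2 ≅ Z^20.

Boundary ∂_1: C_1 → C_0 maps an edge to its endpoints' difference, ∂[p,q] = q − p.
The resulting 10×30 matrix has rank 9, and its Smith normal form has invariant factors (1,1,1,1,1,1,1,1,1).

∂_2: C_2 → C_1 sends each 2-simplex [p,q,r] to [q,r] − [p,r] + [p,q]. For instance
  ∂[v_6,v_7,v_9] = [v_7,v_9] − [v_6,v_9] + [v_6,v_7],
  ∂[v_0,v_5,v_8] = [v_5,v_8] − [v_0,v_8] + [v_0,v_5].
As a 30×20 matrix over Z this has rank 20, with invariant factors (1,1,1,1,1,1,1,1,1,1,1,1,1,1,1,1,1,1,1,2).

From H_k ≅ ker(∂_k) / im(∂_{k+1}) we obtain:

  H_0: rank C_0 − rank ∂_1 = 10 − 9 = 1, and the invariant factors of ∂_1 are all 1, so H_0 ≅ Z.
  H_1: rank ker ∂_1 − rank ∂_2 = (30 − 9) − 20 = 1, and ∂_2 has invariant factor 2 > 1, so H_1 ≅ Z × Z/2.
  H_2: rank ker ∂_2 − rank ∂_3 = (20 − 20) − 0 = 0, and there is no ∂_3, so H_2 ≅ 0.

As a check, the Euler characteristic is 10 − 30 + 20 = 0, which agrees with 1 − 1 + 0 = 0.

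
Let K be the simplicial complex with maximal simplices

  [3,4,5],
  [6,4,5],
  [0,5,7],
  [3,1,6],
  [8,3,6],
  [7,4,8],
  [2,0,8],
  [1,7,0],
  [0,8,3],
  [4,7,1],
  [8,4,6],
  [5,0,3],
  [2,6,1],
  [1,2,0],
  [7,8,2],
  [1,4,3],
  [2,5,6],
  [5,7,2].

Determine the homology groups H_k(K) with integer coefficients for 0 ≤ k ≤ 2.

Take the total order 0 < 1 < 2 < 3 < 4 < 5 < 6 < 7 < 8 on the vertex set. Then K (dimension 2) consists of the simplices:

  0-simplices (9): [0], [1], [2], [3], [4], [5], [6], [7], [8]
  1-simplices (27): (27 of them)
  2-simplices (18): [0,1,2], [0,1,7], [0,2,8], [0,3,5], [0,3,8], [0,5,7], [1,2,6], [1,3,4], [1,3,6], [1,4,7], [2,5,6], [2,5,7], [2,7,8], [3,4,5], [3,6,8], [4,5,6], [4,6,8], [4,7,8]

Hence C_0 ≅ Z^9, C_1 ≅ Z^27, C_2 ≅ Z^18.

The boundary map ∂_1: C_1 → C_0 sends each edge [p,q] (with p < q) to q − p.
As a 9×27 matrix over Z this has rank 8, with invariant factors (1,1,1,1,1,1,1,1).

Boundary ∂_2: C_2 → C_1 sends each 2-simplex [p,q,r] to [q,r] − [p,r] + [p,q]. For instance
  ∂[0,3,5] = [3,5] − [0,5] + [0,3],
  ∂[2,5,6] = [5,6] − [2,6] + [2,5].
The 27×18 boundary matrix has rank 18 and Smith normal form diag(1,1,1,1,1,1,1,1,1,1,1,1,1,1,1,1,1,2).

Now H_k = ker ∂_k / im ∂_{k+1}, so:

  H_0: rank C_0 − rank ∂_1 = 9 − 8 = 1, and the invariant factors of ∂_1 are all 1, so H_0 ≅ Z.
  H_1: rank ker ∂_1 − rank ∂_2 = (27 − 8) − 18 = 1, and ∂_2 has invariant factor 2 > 1, so H_1 ≅ Z ⊕ Z/2.
  H_2: rank ker ∂_2 − rank ∂_3 = (18 − 18) − 0 = 0, and there is no ∂_3, so H_2 ≅ 0.

(K is a triangulation of the Klein bottle.)

H_0 ≅ Z,  H_1 ≅ Z ⊕ Z/2,  H_2 = 0.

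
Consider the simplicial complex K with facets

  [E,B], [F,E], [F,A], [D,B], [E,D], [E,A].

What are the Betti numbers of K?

K has 5 vertices, 6 edges.
rank ∂_0 = 0, rank ∂_1 = 4 ⇒ b_0 = 5 − 0 − 4 = 1; all invariant factors of ∂_1 are 1 so no torsion. So H_0 ≅ Z.
rank ∂_1 = 4, rank ∂_2 = 0 ⇒ b_1 = 6 − 4 − 0 = 2. So H_1 ≅ Z^2.

b_0 = 1, b_1 = 2.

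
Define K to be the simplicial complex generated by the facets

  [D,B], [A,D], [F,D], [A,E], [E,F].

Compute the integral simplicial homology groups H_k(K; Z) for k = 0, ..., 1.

Take the total order A < B < D < E < F on the vertex set. Then K (dimension 1) consists of the simplices:

  0-simplices (5): A, B, D, E, F
  1-simplices (5): AD, AE, BD, DF, EF

Hence C_0 ≅ Z^5, C_1 ≅ Z^5.

The boundary map ∂_1: C_1 → C_0 maps an edge to its endpoints' difference, ∂[p,q] = q − p. For instance
  ∂DF = F − D.
As a 5×5 matrix over Z this has rank 4, with invariant factors (1,1,1,1).

Now H_k = ker ∂_k / im ∂_{k+1}, so:

  H_0: rank C_0 − rank ∂_1 = 5 − 4 = 1, and the invariant factors of ∂_1 are all 1, so H_0 ≅ Z.
  H_1: rank ker ∂_1 − rank ∂_2 = (5 − 4) − 0 = 1, and there is no ∂_2, so H_1 ≅ Z.

H_0 = Z,  H_1 = Z.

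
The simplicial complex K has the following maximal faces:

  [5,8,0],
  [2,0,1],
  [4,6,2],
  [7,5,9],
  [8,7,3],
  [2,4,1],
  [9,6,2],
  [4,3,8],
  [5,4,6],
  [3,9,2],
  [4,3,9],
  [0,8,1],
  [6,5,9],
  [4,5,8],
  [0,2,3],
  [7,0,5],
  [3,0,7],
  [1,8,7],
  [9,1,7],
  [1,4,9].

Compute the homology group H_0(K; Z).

We work with the vertex ordering 0 < 1 < 2 < 3 < 4 < 5 < 6 < 7 < 8 < 9. The simplices of K, each written with vertices in increasing order, are:

  0-simplices (10): [0], [1], [2], [3], [4], [5], [6], [7], [8], [9]
  1-simplices (30): (30 of them)
  2-simplices (20): (20 of them)

Hence C_0 ≅ Z^10, C_1 ≅ Z^30, C_2 ≅ Z^20.

The boundary map ∂_1: C_1 → C_0 is given by ∂[p,q] = [q] − [p].
The resulting 10×30 matrix has rank 9, and its Smith normal form has invariant factors (1,1,1,1,1,1,1,1,1).

The boundary map ∂_2: C_2 → C_1 maps a triangle to the signed sum of its edges. For instance
  ∂[0,2,3] = [2,3] − [0,3] + [0,2],
  ∂[1,7,9] = [7,9] − [1,9] + [1,7].
This gives a 30×20 integer matrix of rank 20; reducing to Smith normal form yields diagonal entries (1,1,1,1,1,1,1,1,1,1,1,1,1,1,1,1,1,1,1,2).

Reading off H_k = ker ∂_k / im ∂_{k+1}:

  H_0: rank C_0 − rank ∂_1 = 10 − 9 = 1, and the invariant factors of ∂_1 are all 1, so H_0 ≅ Z.

H_0 ≅ Z.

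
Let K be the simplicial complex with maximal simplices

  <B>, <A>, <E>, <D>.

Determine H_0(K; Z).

We work with the vertex ordering A < B < D < E. The simplices of K, each written with vertices in increasing order, are:

  0-simplices (4): A, B, D, E

giving chain groups C_0 ≅ Z^4.

Now H_k = ker ∂_k / im ∂_{k+1}, so:

  H_0: rank C_0 − rank ∂_1 = 4 − 0 = 4, and there is no ∂_1, so H_0 = Z^4.

H_0 ≅ Z^4.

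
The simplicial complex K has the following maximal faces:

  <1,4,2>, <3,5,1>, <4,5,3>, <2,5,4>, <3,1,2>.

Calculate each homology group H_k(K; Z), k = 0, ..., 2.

Fix the vertex order 1 < 2 < 3 < 4 < 5 and write every simplex with vertices in increasing order. Then dim K = 2 and the simplices of K are:

  0-simplices (5): [1], [2], [3], [4], [5]
  1-simplices (10): [1,2], [1,3], [1,4], [1,5], [2,3], [2,4], [2,5], [3,4], [3,5], [4,5]
  2-simplices (5): [1,2,3], [1,2,4], [1,3,5], [2,4,5], [3,4,5]

so the chain groups are C_0 ≅ Z^5, C_1 ≅ Z^10, C_2 ≅ Z^5.

The boundary map ∂_1: C_1 → C_0 maps an edge to its endpoints' difference, ∂[p,q] = q − p.
The resulting 5×10 matrix has rank 4, and its Smith normal form has invariant factors (1,1,1,1).

Boundary ∂_2: C_2 → C_1 maps a triangle to the signed sum of its edges. For instance
  ∂[1,3,5] = [3,5] − [1,5] + [1,3],
  ∂[2,4,5] = [4,5] − [2,5] + [2,4].
The 10×5 boundary matrix has rank 5 and Smith normal form diag(1,1,1,1,1).

Computing H_k = (kernel of ∂_k) / (image of ∂_{k+1}):

  H_0: rank C_0 − rank ∂_1 = 5 − 4 = 1, and the invariant factors of ∂_1 are all 1, so H_0 = Z.
  H_1: rank ker ∂_1 − rank ∂_2 = (10 − 4) − 5 = 1, and the invariant factors of ∂_2 are all 1, so H_1 = Z.
  H_2: rank ker ∂_2 − rank ∂_3 = (5 − 5) − 0 = 0, and there is no ∂_3, so H_2 = 0.

As a check, the Euler characteristic is 5 − 10 + 5 = 0, which agrees with 1 − 1 + 0 = 0.

H_0 = Z,  H_1 = Z,  H_2 = 0.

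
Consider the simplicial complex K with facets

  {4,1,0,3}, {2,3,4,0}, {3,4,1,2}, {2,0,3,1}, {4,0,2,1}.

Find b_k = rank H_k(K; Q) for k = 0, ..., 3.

b_0 = 1, b_1 = 0, b_2 = 0, b_3 = 1.

Fix the vertex order 0 < 1 < 2 < 3 < 4 and write every simplex with vertices in increasing order. Then dim K = 3 and the simplices of K are:

  0-simplices (5): [0], [1], [2], [3], [4]
  1-simplices (10): [0,1], [0,2], [0,3], [0,4], [1,2], [1,3], [1,4], [2,3], [2,4], [3,4]
  2-simplices (10): [0,1,2], [0,1,3], [0,1,4], [0,2,3], [0,2,4], [0,3,4], [1,2,3], [1,2,4], [1,3,4], [2,3,4]
  3-simplices (5): [0,1,2,3], [0,1,2,4], [0,1,3,4], [0,2,3,4], [1,2,3,4]

giving chain groups C_0 ≅ Z^5, C_1 ≅ Z^10, C_2 ≅ Z^10, C_3 ≅ Z^5.

Boundary ∂_1: C_1 → C_0 maps an edge to its endpoints' difference, ∂[p,q] = q − p. For instance
  ∂[0,2] = [2] − [0].
This gives a 5×10 integer matrix of rank 4; reducing to Smith normal form yields diagonal entries (1,1,1,1).

Boundary ∂_2: C_2 → C_1 acts by ∂[p,q,r] = [q,r] − [p,r] + [p,q]. For instance
  ∂[0,3,4] = [3,4] − [0,4] + [0,3],
  ∂[0,1,2] = [1,2] − [0,2] + [0,1].
This gives a 10×10 integer matrix of rank 6; reducing to Smith normal form yields diagonal entries (1,1,1,1,1,1).

The boundary map ∂_3: C_3 → C_2 sends each 3-simplex σ to the alternating sum Σ_i (−1)^i (σ with its i-th vertex removed). For instance
  ∂[0,1,2,3] = [1,2,3] − [0,2,3] + [0,1,3] − [0,1,2],
  ∂[1,2,3,4] = [2,3,4] − [1,3,4] + [1,2,4] − [1,2,3].
This gives a 10×5 integer matrix of rank 4; reducing to Smith normal form yields diagonal entries (1,1,1,1).

From H_k ≅ ker(∂_k) / im(∂_{k+1}) we obtain:

  H_0: rank C_0 − rank ∂_1 = 5 − 4 = 1, and the invariant factors of ∂_1 are all 1, so H_0 ≅ Z.
  H_1: rank ker ∂_1 − rank ∂_2 = (10 − 4) − 6 = 0, and the invariant factors of ∂_2 are all 1, so H_1 ≅ 0.
  H_2: rank ker ∂_2 − rank ∂_3 = (10 − 6) − 4 = 0, and the invariant factors of ∂_3 are all 1, so H_2 ≅ 0.
  H_3: rank ker ∂_3 − rank ∂_4 = (5 − 4) − 0 = 1, and there is no ∂_4, so H_3 ≅ Z.

As a check, the Euler characteristic is 5 − 10 + 10 − 5 = 0, which agrees with 1 − 0 + 0 − 1 = 0.

Hence the Betti numbers are b_0 = 1, b_1 = 0, b_2 = 0, b_3 = 1.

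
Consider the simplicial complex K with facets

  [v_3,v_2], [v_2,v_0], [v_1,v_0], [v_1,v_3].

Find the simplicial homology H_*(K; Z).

Fix the vertex order v_0 < v_1 < v_2 < v_3 and write every simplex with vertices in increasing order. Then dim K = 1 and the simplices of K are:

  0-simplices (4): [v_0], [v_1], [v_2], [v_3]
  1-simplices (4): [v_0,v_1], [v_0,v_2], [v_1,v_3], [v_2,v_3]

Hence C_0 ≅ Z^4, C_1 ≅ Z^4.

∂_1: C_1 → C_0 sends each edge [p,q] (with p < q) to q − p.
The resulting 4×4 matrix has rank 3, and its Smith normal form has invariant factors (1,1,1).

Now H_k = ker ∂_k / im ∂_{k+1}, so:

  H_0: rank C_0 − rank ∂_1 = 4 − 3 = 1, and the invariant factors of ∂_1 are all 1, so H_0 ≅ Z.
  H_1: rank ker ∂_1 − rank ∂_2 = (4 − 3) − 0 = 1, and there is no ∂_2, so H_1 ≅ Z.

As a check, the Euler characteristic is 4 − 4 = 0, which agrees with 1 − 1 = 0.

H_0 ≅ Z,  H_1 ≅ Z.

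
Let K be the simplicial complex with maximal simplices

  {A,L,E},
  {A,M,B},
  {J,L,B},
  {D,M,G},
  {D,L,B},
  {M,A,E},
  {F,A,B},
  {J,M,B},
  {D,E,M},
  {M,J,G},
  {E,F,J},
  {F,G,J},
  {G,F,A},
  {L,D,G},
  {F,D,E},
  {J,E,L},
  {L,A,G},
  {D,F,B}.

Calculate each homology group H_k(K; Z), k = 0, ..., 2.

Fix the vertex order A < B < D < E < F < G < J < L < M and write every simplex with vertices in increasing order. Then dim K = 2 and the simplices of K are:

  0-simplices (9): A, B, D, E, F, G, J, L, M
  1-simplices (27): AB, AE, AF, AG, AL, AM, BD, BF, BJ, BL, BM, DE, DF, DG, DL, DM, EF, EJ, EL, EM, FG, FJ, GJ, GL, GM, JL, JM
  2-simplices (18): ABF, ABM, AEL, AEM, AFG, AGL, BDF, BDL, BJL, BJM, DEF, DEM, DGL, DGM, EFJ, EJL, FGJ, GJM

giving chain groups C_0 ≅ Z^9, C_1 ≅ Z^27, C_2 ≅ Z^18.

Boundary ∂_1: C_1 → C_0 is given by ∂[p,q] = [q] − [p].
The 9×27 boundary matrix has rank 8 and Smith normal form diag(1,1,1,1,1,1,1,1).

The boundary map ∂_2: C_2 → C_1 sends each 2-simplex [p,q,r] to [q,r] − [p,r] + [p,q]. For instance
  ∂GJM = JM − GM + GJ,
  ∂DGM = GM − DM + DG.
As a 27×18 matrix over Z this has rank 17, with invariant factors (1,1,1,1,1,1,1,1,1,1,1,1,1,1,1,1,1).

Now H_k = ker ∂_k / im ∂_{k+1}, so:

  H_0: rank C_0 − rank ∂_1 = 9 − 8 = 1, and the invariant factors of ∂_1 are all 1, so H_0 ≅ Z.
  H_1: rank ker ∂_1 − rank ∂_2 = (27 − 8) − 17 = 2, and the invariant factors of ∂_2 are all 1, so H_1 ≅ Z^2.
  H_2: rank ker ∂_2 − rank ∂_3 = (18 − 17) − 0 = 1, and there is no ∂_3, so H_2 ≅ Z.

H_0 = Z,  H_1 = Z^2,  H_2 = Z.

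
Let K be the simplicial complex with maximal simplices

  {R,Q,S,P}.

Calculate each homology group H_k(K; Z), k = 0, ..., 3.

Fix the vertex order P < Q < R < S and write every simplex with vertices in increasing order. Then dim K = 3 and the simplices of K are:

  0-simplices (4): P, Q, R, S
  1-simplices (6): PQ, PR, PS, QR, QS, RS
  2-simplices (4): PQR, PQS, PRS, QRS
  3-simplices (1): PQRS

so the chain groups are C_0 ≅ Z^4, C_1 ≅ Z^6, C_2 ≅ Z^4, C_3 ≅ Z^1.

∂_1: C_1 → C_0 is given by ∂[p,q] = [q] − [p]. For instance
  ∂QR = R − Q.
The resulting 4×6 matrix has rank 3, and its Smith normal form has invariant factors (1,1,1).

∂_2: C_2 → C_1 maps a triangle to the signed sum of its edges. For instance
  ∂PQR = QR − PR + PQ,
  ∂PQS = QS − PS + PQ.
The 6×4 boundary matrix has rank 3 and Smith normal form diag(1,1,1).

∂_3: C_3 → C_2 sends each 3-simplex σ to the alternating sum Σ_i (−1)^i (σ with its i-th vertex removed). For instance
  ∂PQRS = QRS − PRS + PQS − PQR.
The 4×1 boundary matrix has rank 1 and Smith normal form diag(1).

Computing H_k = (kernel of ∂_k) / (image of ∂_{k+1}):

  H_0: rank C_0 − rank ∂_1 = 4 − 3 = 1, and the invariant factors of ∂_1 are all 1, so H_0 ≅ Z.
  H_1: rank ker ∂_1 − rank ∂_2 = (6 − 3) − 3 = 0, and the invariant factors of ∂_2 are all 1, so H_1 ≅ 0.
  H_2: rank ker ∂_2 − rank ∂_3 = (4 − 3) − 1 = 0, and the invariant factors of ∂_3 are all 1, so H_2 ≅ 0.
  H_3: rank ker ∂_3 − rank ∂_4 = (1 − 1) − 0 = 0, and there is no ∂_4, so H_3 ≅ 0.

H_0 = Z,  H_1 = 0,  H_2 = 0,  H_3 = 0.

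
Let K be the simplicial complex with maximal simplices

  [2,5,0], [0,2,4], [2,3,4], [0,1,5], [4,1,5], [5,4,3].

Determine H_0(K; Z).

Order the vertices as 0 < 1 < 2 < 3 < 4 < 5. Listing each simplex with vertices in this order, K has dimension 2 with simplices:

  0-simplices (6): [0], [1], [2], [3], [4], [5]
  1-simplices (12): [0,1], [0,2], [0,4], [0,5], [1,4], [1,5], [2,3], [2,4], [2,5], [3,4], [3,5], [4,5]
  2-simplices (6): [0,1,5], [0,2,4], [0,2,5], [1,4,5], [2,3,4], [3,4,5]

so the chain groups are C_0 ≅ Z^6, C_1 ≅ Z^12, C_2 ≅ Z^6.

The boundary map ∂_1: C_1 → C_0 maps an edge to its endpoints' difference, ∂[p,q] = q − p.
This gives a 6×12 integer matrix of rank 5; reducing to Smith normal form yields diagonal entries (1,1,1,1,1).

The boundary map ∂_2: C_2 → C_1 acts by ∂[p,q,r] = [q,r] − [p,r] + [p,q]. For instance
  ∂[3,4,5] = [4,5] − [3,5] + [3,4],
  ∂[2,3,4] = [3,4] − [2,4] + [2,3].
The 12×6 boundary matrix has rank 6 and Smith normal form diag(1,1,1,1,1,1).

Computing H_k = (kernel of ∂_k) / (image of ∂_{k+1}):

  H_0: rank C_0 − rank ∂_1 = 6 − 5 = 1, and the invariant factors of ∂_1 are all 1, so H_0 ≅ Z.

H_0 ≅ Z.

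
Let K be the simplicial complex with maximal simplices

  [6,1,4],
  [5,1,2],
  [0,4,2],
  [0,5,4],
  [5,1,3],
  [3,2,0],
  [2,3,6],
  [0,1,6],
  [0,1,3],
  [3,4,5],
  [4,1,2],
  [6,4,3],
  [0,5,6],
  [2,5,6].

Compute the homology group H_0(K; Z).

H_0 = Z.

Fix the vertex order 0 < 1 < 2 < 3 < 4 < 5 < 6 and write every simplex with vertices in increasing order. Then dim K = 2 and the simplices of K are:

  0-simplices (7): [0], [1], [2], [3], [4], [5], [6]
  1-simplices (21): [0,1], [0,2], [0,3], [0,4], [0,5], [0,6], [1,2], [1,3], [1,4], [1,5], [1,6], [2,3], [2,4], [2,5], [2,6], [3,4], [3,5], [3,6], [4,5], [4,6], [5,6]
  2-simplices (14): [0,1,3], [0,1,6], [0,2,3], [0,2,4], [0,4,5], [0,5,6], [1,2,4], [1,2,5], [1,3,5], [1,4,6], [2,3,6], [2,5,6], [3,4,5], [3,4,6]

so the chain groups are C_0 ≅ Z^7, C_1 ≅ Z^21, C_2 ≅ Z^14.

∂_1: C_1 → C_0 maps an edge to its endpoints' difference, ∂[p,q] = q − p. For instance
  ∂[1,4] = [4] − [1].
As a 7×21 matrix over Z this has rank 6, with invariant factors (1,1,1,1,1,1).

The boundary map ∂_2: C_2 → C_1 maps a triangle to the signed sum of its edges. For instance
  ∂[2,3,6] = [3,6] − [2,6] + [2,3],
  ∂[0,2,4] = [2,4] − [0,4] + [0,2].
As a 21×14 matrix over Z this has rank 13, with invariant factors (1,1,1,1,1,1,1,1,1,1,1,1,1).

From H_k ≅ ker(∂_k) / im(∂_{k+1}) we obtain:

  H_0: rank C_0 − rank ∂_1 = 7 − 6 = 1, and the invariant factors of ∂_1 are all 1, so H_0 ≅ Z.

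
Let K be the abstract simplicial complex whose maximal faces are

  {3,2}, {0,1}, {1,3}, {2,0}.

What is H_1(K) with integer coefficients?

H_1 = Z.

Fix the vertex order 0 < 1 < 2 < 3 and write every simplex with vertices in increasing order. Then dim K = 1 and the simplices of K are:

  0-simplices (4): [0], [1], [2], [3]
  1-simplices (4): [0,1], [0,2], [1,3], [2,3]

giving chain groups C_0 ≅ Z^4, C_1 ≅ Z^4.

∂_1: C_1 → C_0 is given by ∂[p,q] = [q] − [p]. For instance
  ∂[2,3] = [3] − [2].
The resulting 4×4 matrix has rank 3, and its Smith normal form has invariant factors (1,1,1).

Reading off H_k = ker ∂_k / im ∂_{k+1}:

  H_1: rank ker ∂_1 − rank ∂_2 = (4 − 3) − 0 = 1, and there is no ∂_2, so H_1 = Z.

(K is a triangulation of the circle S^1.)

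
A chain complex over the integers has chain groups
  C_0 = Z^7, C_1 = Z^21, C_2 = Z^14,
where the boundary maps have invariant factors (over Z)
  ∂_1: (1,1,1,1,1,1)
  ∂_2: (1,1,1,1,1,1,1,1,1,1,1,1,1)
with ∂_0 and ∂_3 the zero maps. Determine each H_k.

H_0 ≅ Z,  H_1 ≅ Z^2,  H_2 ≅ Z.

H_0: b_0 = 7 − 0 − 6 = 1; torsion from ∂_1 factors > 1: none. So H_0 ≅ Z.
H_1: b_1 = 21 − 6 − 13 = 2; torsion from ∂_2 factors > 1: none. So H_1 ≅ Z^2.
H_2: b_2 = 14 − 13 − 0 = 1; torsion from ∂_3 factors > 1: none. So H_2 ≅ Z.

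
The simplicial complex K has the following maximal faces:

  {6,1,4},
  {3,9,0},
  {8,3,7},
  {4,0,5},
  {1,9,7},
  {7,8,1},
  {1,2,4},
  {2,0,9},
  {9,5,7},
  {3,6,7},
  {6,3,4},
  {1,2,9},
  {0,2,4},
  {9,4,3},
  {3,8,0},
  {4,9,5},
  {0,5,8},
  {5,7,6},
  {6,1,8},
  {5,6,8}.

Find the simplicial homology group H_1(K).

K has 10 vertices, 30 edges, 20 triangles.
rank ∂_1 = 9, rank ∂_2 = 20 ⇒ b_1 = 30 − 9 − 20 = 1; ∂_2 has invariant factor(s) [2] giving torsion. So H_1 ≅ Z ⊕ Z/2Z.

H_1 = Z ⊕ Z/2Z.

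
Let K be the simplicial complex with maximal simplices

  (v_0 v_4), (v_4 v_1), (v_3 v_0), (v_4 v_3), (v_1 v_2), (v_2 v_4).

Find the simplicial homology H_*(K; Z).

H_0 = Z,  H_1 = Z^2.

Fix the vertex order v_0 < v_1 < v_2 < v_3 < v_4 and write every simplex with vertices in increasing order. Then dim K = 1 and the simplices of K are:

  0-simplices (5): [v_0], [v_1], [v_2], [v_3], [v_4]
  1-simplices (6): [v_0,v_3], [v_0,v_4], [v_1,v_2], [v_1,v_4], [v_2,v_4], [v_3,v_4]

giving chain groups C_0 ≅ Z^5, C_1 ≅ Z^6.

Boundary ∂_1: C_1 → C_0 maps an edge to its endpoints' difference, ∂[p,q] = q − p. For instance
  ∂[v_0,v_4] = [v_4] − [v_0].
As a 5×6 matrix over Z this has rank 4, with invariant factors (1,1,1,1).

Now H_k = ker ∂_k / im ∂_{k+1}, so:

  H_0: rank C_0 − rank ∂_1 = 5 − 4 = 1, and the invariant factors of ∂_1 are all 1, so H_0 ≅ Z.
  H_1: rank ker ∂_1 − rank ∂_2 = (6 − 4) − 0 = 2, and there is no ∂_2, so H_1 ≅ Z^2.

As a check, the Euler characteristic is 5 − 6 = -1, which agrees with 1 − 2 = -1.
(K is a triangulation of a wedge of 2 circles.)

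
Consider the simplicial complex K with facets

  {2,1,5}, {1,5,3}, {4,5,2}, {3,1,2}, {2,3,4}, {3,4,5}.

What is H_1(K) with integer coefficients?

Fix the vertex order 1 < 2 < 3 < 4 < 5 and write every simplex with vertices in increasing order. Then dim K = 2 and the simplices of K are:

  0-simplices (5): [1], [2], [3], [4], [5]
  1-simplices (9): [1,2], [1,3], [1,5], [2,3], [2,4], [2,5], [3,4], [3,5], [4,5]
  2-simplices (6): [1,2,3], [1,2,5], [1,3,5], [2,3,4], [2,4,5], [3,4,5]

giving chain groups C_0 ≅ Z^5, C_1 ≅ Z^9, C_2 ≅ Z^6.

Boundary ∂_1: C_1 → C_0 is given by ∂[p,q] = [q] − [p]. For instance
  ∂[4,5] = [5] − [4].
This gives a 5×9 integer matrix of rank 4; reducing to Smith normal form yields diagonal entries (1,1,1,1).

Boundary ∂_2: C_2 → C_1 sends each 2-simplex [p,q,r] to [q,r] − [p,r] + [p,q]. For instance
  ∂[1,2,3] = [2,3] − [1,3] + [1,2],
  ∂[3,4,5] = [4,5] − [3,5] + [3,4].
The 9×6 boundary matrix has rank 5 and Smith normal form diag(1,1,1,1,1).

From H_k ≅ ker(∂_k) / im(∂_{k+1}) we obtain:

  H_1: rank ker ∂_1 − rank ∂_2 = (9 − 4) − 5 = 0, and the invariant factors of ∂_2 are all 1, so H_1 = 0.

H_1 ≅ 0.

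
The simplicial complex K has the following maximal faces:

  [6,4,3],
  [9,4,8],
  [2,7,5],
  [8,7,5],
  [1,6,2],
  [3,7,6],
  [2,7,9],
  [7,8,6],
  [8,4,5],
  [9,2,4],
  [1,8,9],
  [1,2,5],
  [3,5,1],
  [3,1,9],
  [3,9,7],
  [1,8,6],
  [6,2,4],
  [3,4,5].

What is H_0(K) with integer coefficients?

Fix the vertex order 1 < 2 < 3 < 4 < 5 < 6 < 7 < 8 < 9 and write every simplex with vertices in increasing order. Then dim K = 2 and the simplices of K are:

  0-simplices (9): [1], [2], [3], [4], [5], [6], [7], [8], [9]
  1-simplices (27): (27 of them)
  2-simplices (18): [1,2,5], [1,2,6], [1,3,5], [1,3,9], [1,6,8], [1,8,9], [2,4,6], [2,4,9], [2,5,7], [2,7,9], [3,4,5], [3,4,6], [3,6,7], [3,7,9], [4,5,8], [4,8,9], [5,7,8], [6,7,8]

Hence C_0 ≅ Z^9, C_1 ≅ Z^27, C_2 ≅ Z^18.

Boundary ∂_1: C_1 → C_0 is given by ∂[p,q] = [q] − [p]. For instance
  ∂[4,9] = [9] − [4].
The 9×27 boundary matrix has rank 8 and Smith normal form diag(1,1,1,1,1,1,1,1).

Boundary ∂_2: C_2 → C_1 acts by ∂[p,q,r] = [q,r] − [p,r] + [p,q]. For instance
  ∂[4,5,8] = [5,8] − [4,8] + [4,5],
  ∂[2,4,9] = [4,9] − [2,9] + [2,4].
The resulting 27×18 matrix has rank 17, and its Smith normal form has invariant factors (1,1,1,1,1,1,1,1,1,1,1,1,1,1,1,1,1).

From H_k ≅ ker(∂_k) / im(∂_{k+1}) we obtain:

  H_0: rank C_0 − rank ∂_1 = 9 − 8 = 1, and the invariant factors of ∂_1 are all 1, so H_0 = Z.

(K is a triangulation of the torus T^2.)

H_0 ≅ Z.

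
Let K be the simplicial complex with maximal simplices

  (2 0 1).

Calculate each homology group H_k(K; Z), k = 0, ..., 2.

Take the total order 0 < 1 < 2 on the vertex set. Then K (dimension 2) consists of the simplices:

  0-simplices (3): [0], [1], [2]
  1-simplices (3): [0,1], [0,2], [1,2]
  2-simplices (1): [0,1,2]

Hence C_0 ≅ Z^3, C_1 ≅ Z^3, C_2 ≅ Z^1.

∂_1: C_1 → C_0 is given by ∂[p,q] = [q] − [p]. For instance
  ∂[0,1] = [1] − [0].
As a 3×3 matrix over Z this has rank 2, with invariant factors (1,1).

The boundary map ∂_2: C_2 → C_1 sends each 2-simplex [p,q,r] to [q,r] − [p,r] + [p,q]. For instance
  ∂[0,1,2] = [1,2] − [0,2] + [0,1].
The 3×1 boundary matrix has rank 1 and Smith normal form diag(1).

Now H_k = ker ∂_k / im ∂_{k+1}, so:

  H_0: rank C_0 − rank ∂_1 = 3 − 2 = 1, and the invariant factors of ∂_1 are all 1, so H_0 = Z.
  H_1: rank ker ∂_1 − rank ∂_2 = (3 − 2) − 1 = 0, and the invariant factors of ∂_2 are all 1, so H_1 = 0.
  H_2: rank ker ∂_2 − rank ∂_3 = (1 − 1) − 0 = 0, and there is no ∂_3, so H_2 = 0.

As a check, the Euler characteristic is 3 − 3 + 1 = 1, which agrees with 1 − 0 + 0 = 1.
(K is a triangulation of the 2-simplex.)

H_0 ≅ Z,  H_1 = 0,  H_2 = 0.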